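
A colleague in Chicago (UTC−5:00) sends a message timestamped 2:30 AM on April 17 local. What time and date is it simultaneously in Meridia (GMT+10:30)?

6:00 PM on Apr 17

In UTC: 2:30 AM + 5:00 = 7:30 AM on Apr 17.
Meridia is UTC+10:30: 7:30 AM + 10:30 = 6:00 PM on Apr 17.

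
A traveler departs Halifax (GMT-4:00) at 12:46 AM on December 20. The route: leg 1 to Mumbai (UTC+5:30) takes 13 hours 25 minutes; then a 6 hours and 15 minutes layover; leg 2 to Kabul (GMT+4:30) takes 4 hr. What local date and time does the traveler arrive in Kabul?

8:56 AM on Dec 21

Convert departure to UTC: 12:46 AM + 4:00 = 4:46 AM UTC on Dec 20.
Add 13 hours 25 minutes leg 1 → 6:11 PM UTC.
Add 6 hours and 15 minutes layover in Mumbai → 12:26 AM UTC (Dec 21).
Add 4 hours leg 2 → 4:26 AM UTC.
Kabul is UTC+4:30, so local arrival = 4:26 AM + 4:30 = 8:56 AM on Dec 21.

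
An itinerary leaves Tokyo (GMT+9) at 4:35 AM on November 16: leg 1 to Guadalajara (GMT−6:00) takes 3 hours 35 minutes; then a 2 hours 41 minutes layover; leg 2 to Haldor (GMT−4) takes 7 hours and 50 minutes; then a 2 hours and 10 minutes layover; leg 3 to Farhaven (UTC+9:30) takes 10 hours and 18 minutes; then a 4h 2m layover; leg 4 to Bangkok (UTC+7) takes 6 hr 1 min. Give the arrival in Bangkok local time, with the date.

3:12 PM on November 17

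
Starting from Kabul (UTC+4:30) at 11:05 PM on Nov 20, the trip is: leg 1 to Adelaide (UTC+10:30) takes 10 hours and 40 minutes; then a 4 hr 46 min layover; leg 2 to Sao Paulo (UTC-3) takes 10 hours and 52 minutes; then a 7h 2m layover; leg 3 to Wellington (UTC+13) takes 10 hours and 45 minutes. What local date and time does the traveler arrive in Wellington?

Convert departure to UTC: 11:05 PM − 4:30 = 6:35 PM UTC on Nov 20.
Add 10 hours 40 minutes leg 1 → 5:15 AM UTC (Nov 21).
Add 4 hours 46 minutes layover in Adelaide → 10:01 AM UTC.
Add 10 hours and 52 minutes leg 2 → 8:53 PM UTC.
Add 7 hours 2 minutes layover in Sao Paulo → 3:55 AM UTC (Nov 22).
Add 10 hours 45 minutes leg 3 → 2:40 PM UTC.
Wellington is UTC+13:00, so local arrival = 2:40 PM + 13:00 = 3:40 AM on Nov 23.

3:40 AM on Nov 23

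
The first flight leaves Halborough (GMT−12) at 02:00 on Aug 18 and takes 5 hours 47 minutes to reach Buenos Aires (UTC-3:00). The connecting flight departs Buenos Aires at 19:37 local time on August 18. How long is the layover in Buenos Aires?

2 hours 50 minutes

Convert departure to UTC: 02:00 + 12:00 = 14:00 UTC on Aug 18.
Add 5 hours 47 minutes flight time → 19:47 UTC.
Buenos Aires is UTC−3:00, so local arrival = 19:47 − 3:00 = 16:47 on Aug 18.
Layover = 19:37 − 16:47 = 2 hours 50 minutes.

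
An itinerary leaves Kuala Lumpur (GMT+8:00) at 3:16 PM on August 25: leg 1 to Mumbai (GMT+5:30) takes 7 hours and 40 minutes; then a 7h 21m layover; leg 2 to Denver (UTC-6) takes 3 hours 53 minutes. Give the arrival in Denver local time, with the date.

8:10 PM on Aug 25

Convert departure to UTC: 3:16 PM − 8:00 = 7:16 AM UTC on Aug 25.
Add 7 hours and 40 minutes leg 1 → 2:56 PM UTC.
Add 7 hours 21 minutes layover in Mumbai → 10:17 PM UTC.
Add 3 hours and 53 minutes leg 2 → 2:10 AM UTC (Aug 26).
Denver is UTC−6:00, so local arrival = 2:10 AM − 6:00 = 8:10 PM on Aug 25.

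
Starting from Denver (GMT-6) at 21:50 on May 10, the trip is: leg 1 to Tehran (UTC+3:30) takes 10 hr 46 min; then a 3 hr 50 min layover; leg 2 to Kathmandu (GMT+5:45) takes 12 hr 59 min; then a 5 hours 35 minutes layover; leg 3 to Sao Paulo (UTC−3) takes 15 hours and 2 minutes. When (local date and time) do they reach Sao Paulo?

01:02 on May 13

Convert departure to UTC: 21:50 + 6:00 = 03:50 UTC on May 11.
Add 10 hours 46 minutes leg 1 → 14:36 UTC.
Add 3 hours 50 minutes layover in Tehran → 18:26 UTC.
Add 12 hours and 59 minutes leg 2 → 07:25 UTC (May 12).
Add 5 hours 35 minutes layover in Kathmandu → 13:00 UTC.
Add 15 hours and 2 minutes leg 3 → 04:02 UTC (May 13).
Sao Paulo is UTC−3:00, so local arrival = 04:02 − 3:00 = 01:02 on May 13.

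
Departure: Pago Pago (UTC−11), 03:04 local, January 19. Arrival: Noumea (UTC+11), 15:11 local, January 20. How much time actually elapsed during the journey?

14 hours 7 minutes

Departure in UTC: 03:04 + 11:00 = 14:04 on Jan 19.
Arrival in UTC: 15:11 − 11:00 = 04:11 on Jan 20.
Elapsed = 04:11 − 14:04 (+1 day) = 14 hours 7 minutes.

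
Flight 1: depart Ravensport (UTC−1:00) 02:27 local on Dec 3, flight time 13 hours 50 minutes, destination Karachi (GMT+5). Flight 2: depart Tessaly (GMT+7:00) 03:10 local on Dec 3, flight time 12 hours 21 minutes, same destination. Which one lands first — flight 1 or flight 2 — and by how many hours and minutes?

the second, by 8 hours 46 minutes

Flight 1 in UTC: 02:27 + 1:00 = 03:27 on Dec 3.
+13 hours and 50 minutes → arrive 17:17 UTC on Dec 3.
Flight 2 in UTC: 03:10 − 7:00 = 20:10 on Dec 2.
+12 hours 21 minutes → arrive 08:31 UTC on Dec 3.
Flight 2 lands earlier by 8 hours 46 minutes.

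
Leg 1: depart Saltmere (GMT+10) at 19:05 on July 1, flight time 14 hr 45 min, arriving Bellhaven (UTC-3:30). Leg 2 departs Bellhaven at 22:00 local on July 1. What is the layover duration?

Convert departure to UTC: 19:05 − 10:00 = 09:05 UTC on Jul 1.
Add 14 hours 45 minutes flight time → 23:50 UTC.
Bellhaven is UTC−3:30, so local arrival = 23:50 − 3:30 = 20:20 on Jul 1.
Layover = 22:00 − 20:20 = 1 hour 40 minutes.

1 hour 40 minutes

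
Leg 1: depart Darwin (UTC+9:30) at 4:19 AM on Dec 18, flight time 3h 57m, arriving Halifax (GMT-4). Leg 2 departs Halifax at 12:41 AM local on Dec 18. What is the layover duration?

Convert departure to UTC: 4:19 AM − 9:30 = 6:49 PM UTC on Dec 17.
Add 3 hours 57 minutes flight time → 10:46 PM UTC.
Halifax is UTC−4:00, so local arrival = 10:46 PM − 4:00 = 6:46 PM on Dec 17.
Layover = 12:41 AM − 6:46 PM (+1 day) = 5 hours 55 minutes.

5 hours 55 minutes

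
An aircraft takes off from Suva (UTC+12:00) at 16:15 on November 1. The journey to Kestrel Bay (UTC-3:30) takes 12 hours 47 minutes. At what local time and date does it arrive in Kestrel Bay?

Kestrel Bay is 15:30 behind Suva.
After 12 hours and 47 minutes it is 05:02 (Nov 2) in Suva.
Shift by the zone difference: 05:02 − 15:30 = 13:32 on Nov 1 in Kestrel Bay.

13:32 on November 1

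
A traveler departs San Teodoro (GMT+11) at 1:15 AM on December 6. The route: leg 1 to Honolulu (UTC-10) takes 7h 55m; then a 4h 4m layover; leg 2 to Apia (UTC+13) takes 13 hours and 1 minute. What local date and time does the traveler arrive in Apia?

4:15 AM on December 7

Convert departure to UTC: 1:15 AM − 11:00 = 2:15 PM UTC on Dec 5.
Add 7 hours 55 minutes leg 1 → 10:10 PM UTC.
Add 4 hours and 4 minutes layover in Honolulu → 2:14 AM UTC (Dec 6).
Add 13 hours 1 minute leg 2 → 3:15 PM UTC.
Apia is UTC+13:00, so local arrival = 3:15 PM + 13:00 = 4:15 AM on Dec 7.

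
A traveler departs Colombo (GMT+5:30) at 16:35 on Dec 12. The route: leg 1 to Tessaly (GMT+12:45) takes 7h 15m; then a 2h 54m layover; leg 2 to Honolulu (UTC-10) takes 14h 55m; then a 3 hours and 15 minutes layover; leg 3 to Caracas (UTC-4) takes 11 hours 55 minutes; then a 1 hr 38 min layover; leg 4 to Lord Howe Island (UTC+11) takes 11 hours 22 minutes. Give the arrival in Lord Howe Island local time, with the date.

03:19 on December 15

Convert departure to UTC: 16:35 − 5:30 = 11:05 UTC on Dec 12.
Add 7 hours and 15 minutes leg 1 → 18:20 UTC.
Add 2 hours and 54 minutes layover in Tessaly → 21:14 UTC.
Add 14 hours 55 minutes leg 2 → 12:09 UTC (Dec 13).
Add 3 hours 15 minutes layover in Honolulu → 15:24 UTC.
Add 11 hours 55 minutes leg 3 → 03:19 UTC (Dec 14).
Add 1 hour and 38 minutes layover in Caracas → 04:57 UTC.
Add 11 hours and 22 minutes leg 4 → 16:19 UTC.
Lord Howe Island is UTC+11:00, so local arrival = 16:19 + 11:00 = 03:19 on Dec 15.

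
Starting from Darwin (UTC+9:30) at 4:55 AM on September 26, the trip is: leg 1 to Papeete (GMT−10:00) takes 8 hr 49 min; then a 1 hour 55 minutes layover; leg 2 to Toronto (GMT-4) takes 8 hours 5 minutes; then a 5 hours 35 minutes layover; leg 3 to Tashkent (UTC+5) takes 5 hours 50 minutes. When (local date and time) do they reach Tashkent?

6:39 AM on September 27

Convert departure to UTC: 4:55 AM − 9:30 = 7:25 PM UTC on Sep 25.
Add 8 hours and 49 minutes leg 1 → 4:14 AM UTC (Sep 26).
Add 1 hour and 55 minutes layover in Papeete → 6:09 AM UTC.
Add 8 hours and 5 minutes leg 2 → 2:14 PM UTC.
Add 5 hours and 35 minutes layover in Toronto → 7:49 PM UTC.
Add 5 hours 50 minutes leg 3 → 1:39 AM UTC (Sep 27).
Tashkent is UTC+5:00, so local arrival = 1:39 AM + 5:00 = 6:39 AM on Sep 27.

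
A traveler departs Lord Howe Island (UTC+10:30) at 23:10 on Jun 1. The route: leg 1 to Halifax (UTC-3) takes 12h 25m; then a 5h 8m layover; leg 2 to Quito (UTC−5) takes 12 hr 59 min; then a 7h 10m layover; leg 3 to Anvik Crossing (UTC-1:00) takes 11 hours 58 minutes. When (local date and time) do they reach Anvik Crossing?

13:20 on Jun 3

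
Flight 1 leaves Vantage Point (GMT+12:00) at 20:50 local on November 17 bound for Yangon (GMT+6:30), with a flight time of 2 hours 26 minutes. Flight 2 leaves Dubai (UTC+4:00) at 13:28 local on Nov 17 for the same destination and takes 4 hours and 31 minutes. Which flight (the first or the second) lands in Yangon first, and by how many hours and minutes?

Flight 1 in UTC: 20:50 − 12:00 = 08:50 on Nov 17.
+2 hours and 26 minutes → arrive 11:16 UTC on Nov 17.
Flight 2 in UTC: 13:28 − 4:00 = 09:28 on Nov 17.
+4 hours 31 minutes → arrive 13:59 UTC on Nov 17.
Flight 1 lands earlier by 2 hours 43 minutes.

the first, by 2 hours 43 minutes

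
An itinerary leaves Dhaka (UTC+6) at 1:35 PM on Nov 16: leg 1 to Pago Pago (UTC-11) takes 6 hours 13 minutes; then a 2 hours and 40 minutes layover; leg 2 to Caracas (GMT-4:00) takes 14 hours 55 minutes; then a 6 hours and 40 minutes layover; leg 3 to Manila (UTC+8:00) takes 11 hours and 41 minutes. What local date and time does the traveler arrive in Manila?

Convert departure to UTC: 1:35 PM − 6:00 = 7:35 AM UTC on Nov 16.
Add 6 hours 13 minutes leg 1 → 1:48 PM UTC.
Add 2 hours and 40 minutes layover in Pago Pago → 4:28 PM UTC.
Add 14 hours 55 minutes leg 2 → 7:23 AM UTC (Nov 17).
Add 6 hours 40 minutes layover in Caracas → 2:03 PM UTC.
Add 11 hours 41 minutes leg 3 → 1:44 AM UTC (Nov 18).
Manila is UTC+8:00, so local arrival = 1:44 AM + 8:00 = 9:44 AM on Nov 18.

9:44 AM on November 18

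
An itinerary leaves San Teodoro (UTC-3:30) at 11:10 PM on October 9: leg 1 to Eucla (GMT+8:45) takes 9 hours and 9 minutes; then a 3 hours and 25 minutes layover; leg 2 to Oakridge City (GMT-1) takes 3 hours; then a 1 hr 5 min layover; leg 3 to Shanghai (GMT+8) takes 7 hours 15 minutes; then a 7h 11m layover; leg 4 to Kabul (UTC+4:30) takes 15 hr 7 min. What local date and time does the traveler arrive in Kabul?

Convert departure to UTC: 11:10 PM + 3:30 = 2:40 AM UTC on Oct 10.
Add 9 hours and 9 minutes leg 1 → 11:49 AM UTC.
Add 3 hours 25 minutes layover in Eucla → 3:14 PM UTC.
Add 3 hours leg 2 → 6:14 PM UTC.
Add 1 hour and 5 minutes layover in Oakridge City → 7:19 PM UTC.
Add 7 hours 15 minutes leg 3 → 2:34 AM UTC (Oct 11).
Add 7 hours and 11 minutes layover in Shanghai → 9:45 AM UTC.
Add 15 hours 7 minutes leg 4 → 12:52 AM UTC (Oct 12).
Kabul is UTC+4:30, so local arrival = 12:52 AM + 4:30 = 5:22 AM on Oct 12.

5:22 AM on October 12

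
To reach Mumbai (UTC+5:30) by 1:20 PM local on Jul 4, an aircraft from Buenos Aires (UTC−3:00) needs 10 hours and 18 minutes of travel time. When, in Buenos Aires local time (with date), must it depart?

Target arrival in UTC: 1:20 PM − 5:30 = 7:50 AM on Jul 4.
Subtract 10 hours 18 minutes → departure 9:32 PM UTC on Jul 3.
Buenos Aires is UTC−3:00: 9:32 PM − 3:00 = 6:32 PM on Jul 3.

6:32 PM on Jul 3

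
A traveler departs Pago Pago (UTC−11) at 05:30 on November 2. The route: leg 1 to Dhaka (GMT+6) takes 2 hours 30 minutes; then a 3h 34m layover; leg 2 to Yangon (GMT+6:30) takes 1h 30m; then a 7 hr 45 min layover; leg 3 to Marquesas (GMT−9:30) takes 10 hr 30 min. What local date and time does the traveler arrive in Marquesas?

Convert departure to UTC: 05:30 + 11:00 = 16:30 UTC on Nov 2.
Add 2 hours and 30 minutes leg 1 → 19:00 UTC.
Add 3 hours 34 minutes layover in Dhaka → 22:34 UTC.
Add 1 hour 30 minutes leg 2 → 00:04 UTC (Nov 3).
Add 7 hours 45 minutes layover in Yangon → 07:49 UTC.
Add 10 hours 30 minutes leg 3 → 18:19 UTC.
Marquesas is UTC−9:30, so local arrival = 18:19 − 9:30 = 08:49 on Nov 3.

08:49 on Nov 3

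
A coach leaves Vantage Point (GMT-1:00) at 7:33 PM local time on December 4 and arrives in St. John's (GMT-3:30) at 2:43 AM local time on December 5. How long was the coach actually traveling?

9 hours 40 minutes

St. John's is 2:30 behind Vantage Point.
Clock-face elapsed time (ignoring zones) is 7 hours 10 minutes.
Actual elapsed = 7 hours 10 minutes + 2:30 = 9 hours 40 minutes.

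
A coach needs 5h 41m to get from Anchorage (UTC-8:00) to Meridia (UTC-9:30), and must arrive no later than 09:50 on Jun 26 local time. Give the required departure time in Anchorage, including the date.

05:39 on June 26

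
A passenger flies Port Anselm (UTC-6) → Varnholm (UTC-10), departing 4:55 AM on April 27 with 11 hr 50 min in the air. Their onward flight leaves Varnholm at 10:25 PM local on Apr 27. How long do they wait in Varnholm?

9 hours 40 minutes

Convert departure to UTC: 4:55 AM + 6:00 = 10:55 AM UTC on Apr 27.
Add 11 hours 50 minutes flight time → 10:45 PM UTC.
Varnholm is UTC−10:00, so local arrival = 10:45 PM − 10:00 = 12:45 PM on Apr 27.
Layover = 10:25 PM − 12:45 PM = 9 hours 40 minutes.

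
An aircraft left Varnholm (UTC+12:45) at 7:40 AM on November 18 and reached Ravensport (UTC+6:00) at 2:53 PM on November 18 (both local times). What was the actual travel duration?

13 hours 58 minutes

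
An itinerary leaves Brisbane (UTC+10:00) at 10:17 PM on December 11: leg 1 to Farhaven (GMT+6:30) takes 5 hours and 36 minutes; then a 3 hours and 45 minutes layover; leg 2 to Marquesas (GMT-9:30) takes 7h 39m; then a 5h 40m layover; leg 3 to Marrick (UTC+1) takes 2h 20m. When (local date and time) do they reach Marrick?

2:17 PM on December 12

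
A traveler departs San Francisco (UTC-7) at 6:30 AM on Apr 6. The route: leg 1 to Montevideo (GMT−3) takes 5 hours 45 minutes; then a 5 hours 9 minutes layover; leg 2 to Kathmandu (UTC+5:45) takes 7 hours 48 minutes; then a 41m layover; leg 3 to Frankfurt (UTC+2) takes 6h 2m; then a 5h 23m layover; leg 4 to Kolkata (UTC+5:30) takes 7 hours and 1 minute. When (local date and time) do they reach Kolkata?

8:49 AM on April 8

Convert departure to UTC: 6:30 AM + 7:00 = 1:30 PM UTC on Apr 6.
Add 5 hours 45 minutes leg 1 → 7:15 PM UTC.
Add 5 hours and 9 minutes layover in Montevideo → 12:24 AM UTC (Apr 7).
Add 7 hours and 48 minutes leg 2 → 8:12 AM UTC.
Add 41 minutes layover in Kathmandu → 8:53 AM UTC.
Add 6 hours 2 minutes leg 3 → 2:55 PM UTC.
Add 5 hours and 23 minutes layover in Frankfurt → 8:18 PM UTC.
Add 7 hours and 1 minute leg 4 → 3:19 AM UTC (Apr 8).
Kolkata is UTC+5:30, so local arrival = 3:19 AM + 5:30 = 8:49 AM on Apr 8.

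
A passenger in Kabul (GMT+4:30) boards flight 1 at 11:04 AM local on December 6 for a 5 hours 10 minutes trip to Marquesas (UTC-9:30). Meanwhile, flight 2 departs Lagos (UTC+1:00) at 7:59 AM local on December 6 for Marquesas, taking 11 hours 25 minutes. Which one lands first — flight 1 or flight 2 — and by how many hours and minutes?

the first, by 6 hours 40 minutes

Flight 1 in UTC: 11:04 AM − 4:30 = 6:34 AM on Dec 6.
+5 hours 10 minutes → arrive 11:44 AM UTC on Dec 6.
Flight 2 in UTC: 7:59 AM − 1:00 = 6:59 AM on Dec 6.
+11 hours 25 minutes → arrive 6:24 PM UTC on Dec 6.
Flight 1 lands earlier by 6 hours 40 minutes.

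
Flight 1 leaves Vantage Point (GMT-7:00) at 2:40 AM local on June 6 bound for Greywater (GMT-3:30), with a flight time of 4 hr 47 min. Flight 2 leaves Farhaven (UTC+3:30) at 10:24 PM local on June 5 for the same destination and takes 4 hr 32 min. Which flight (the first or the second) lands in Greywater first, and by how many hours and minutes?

the second, by 15 hours 1 minute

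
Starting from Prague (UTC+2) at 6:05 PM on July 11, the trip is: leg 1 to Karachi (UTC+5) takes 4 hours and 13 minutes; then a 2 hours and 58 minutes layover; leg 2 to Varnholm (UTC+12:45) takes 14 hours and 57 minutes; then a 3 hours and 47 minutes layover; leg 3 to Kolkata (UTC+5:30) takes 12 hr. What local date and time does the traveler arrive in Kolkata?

11:30 AM on July 13

Convert departure to UTC: 6:05 PM − 2:00 = 4:05 PM UTC on Jul 11.
Add 4 hours 13 minutes leg 1 → 8:18 PM UTC.
Add 2 hours 58 minutes layover in Karachi → 11:16 PM UTC.
Add 14 hours and 57 minutes leg 2 → 2:13 PM UTC (Jul 12).
Add 3 hours 47 minutes layover in Varnholm → 6:00 PM UTC.
Add 12 hours leg 3 → 6:00 AM UTC (Jul 13).
Kolkata is UTC+5:30, so local arrival = 6:00 AM + 5:30 = 11:30 AM on Jul 13.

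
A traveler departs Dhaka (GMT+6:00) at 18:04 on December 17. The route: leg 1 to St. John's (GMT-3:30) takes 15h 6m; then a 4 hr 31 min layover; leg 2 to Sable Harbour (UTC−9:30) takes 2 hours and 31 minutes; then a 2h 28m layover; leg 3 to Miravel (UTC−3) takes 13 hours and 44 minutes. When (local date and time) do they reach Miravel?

23:24 on December 18

Convert departure to UTC: 18:04 − 6:00 = 12:04 UTC on Dec 17.
Add 15 hours and 6 minutes leg 1 → 03:10 UTC (Dec 18).
Add 4 hours and 31 minutes layover in St. John's → 07:41 UTC.
Add 2 hours and 31 minutes leg 2 → 10:12 UTC.
Add 2 hours and 28 minutes layover in Sable Harbour → 12:40 UTC.
Add 13 hours 44 minutes leg 3 → 02:24 UTC (Dec 19).
Miravel is UTC−3:00, so local arrival = 02:24 − 3:00 = 23:24 on Dec 18.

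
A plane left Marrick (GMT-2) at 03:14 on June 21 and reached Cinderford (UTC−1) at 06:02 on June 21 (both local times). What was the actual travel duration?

Departure in UTC: 03:14 + 2:00 = 05:14 on Jun 21.
Arrival in UTC: 06:02 + 1:00 = 07:02 on Jun 21.
Elapsed = 07:02 − 05:14 = 1 hour 48 minutes.

1 hour 48 minutes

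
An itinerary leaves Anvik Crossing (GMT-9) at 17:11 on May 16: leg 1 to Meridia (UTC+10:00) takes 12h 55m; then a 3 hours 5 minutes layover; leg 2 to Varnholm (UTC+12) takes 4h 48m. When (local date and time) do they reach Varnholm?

10:59 on May 18

Convert departure to UTC: 17:11 + 9:00 = 02:11 UTC on May 17.
Add 12 hours and 55 minutes leg 1 → 15:06 UTC.
Add 3 hours and 5 minutes layover in Meridia → 18:11 UTC.
Add 4 hours 48 minutes leg 2 → 22:59 UTC.
Varnholm is UTC+12:00, so local arrival = 22:59 + 12:00 = 10:59 on May 18.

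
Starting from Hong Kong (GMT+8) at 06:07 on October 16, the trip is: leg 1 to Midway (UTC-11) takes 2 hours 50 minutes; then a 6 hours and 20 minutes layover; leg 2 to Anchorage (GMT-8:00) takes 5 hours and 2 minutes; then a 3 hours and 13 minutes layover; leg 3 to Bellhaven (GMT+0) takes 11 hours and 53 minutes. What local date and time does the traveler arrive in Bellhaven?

Convert departure to UTC: 06:07 − 8:00 = 22:07 UTC on Oct 15.
Add 2 hours and 50 minutes leg 1 → 00:57 UTC (Oct 16).
Add 6 hours and 20 minutes layover in Midway → 07:17 UTC.
Add 5 hours and 2 minutes leg 2 → 12:19 UTC.
Add 3 hours 13 minutes layover in Anchorage → 15:32 UTC.
Add 11 hours 53 minutes leg 3 → 03:25 UTC (Oct 17).
Bellhaven is UTC+0, so local arrival is the same: 03:25 on Oct 17.

03:25 on October 17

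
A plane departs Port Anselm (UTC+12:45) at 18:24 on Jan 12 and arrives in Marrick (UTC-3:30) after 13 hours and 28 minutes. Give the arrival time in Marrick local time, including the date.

Convert departure to UTC: 18:24 − 12:45 = 05:39 UTC on Jan 12.
Add 13 hours and 28 minutes travel time → 19:07 UTC.
Marrick is UTC−3:30, so local arrival = 19:07 − 3:30 = 15:37 on Jan 12.

15:37 on Jan 12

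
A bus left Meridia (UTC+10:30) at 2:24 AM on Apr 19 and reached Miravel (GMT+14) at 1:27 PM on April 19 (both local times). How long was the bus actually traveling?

Departure in UTC: 2:24 AM − 10:30 = 3:54 PM on Apr 18.
Arrival in UTC: 1:27 PM − 14:00 = 11:27 PM on Apr 18.
Elapsed = 11:27 PM − 3:54 PM = 7 hours 33 minutes.

7 hours 33 minutes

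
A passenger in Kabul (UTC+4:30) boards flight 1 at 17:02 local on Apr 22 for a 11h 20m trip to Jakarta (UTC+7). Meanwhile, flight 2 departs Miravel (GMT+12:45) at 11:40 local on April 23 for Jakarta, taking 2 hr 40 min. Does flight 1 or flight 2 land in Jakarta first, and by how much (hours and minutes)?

Flight 1 in UTC: 17:02 − 4:30 = 12:32 on Apr 22.
+11 hours and 20 minutes → arrive 23:52 UTC on Apr 22.
Flight 2 in UTC: 11:40 − 12:45 = 22:55 on Apr 22.
+2 hours 40 minutes → arrive 01:35 UTC on Apr 23.
Flight 1 lands earlier by 1 hour 43 minutes.

the first, by 1 hour 43 minutes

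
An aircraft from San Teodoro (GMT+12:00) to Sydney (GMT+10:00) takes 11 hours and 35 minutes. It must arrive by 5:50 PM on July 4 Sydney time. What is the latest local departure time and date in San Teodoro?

Target arrival in UTC: 5:50 PM − 10:00 = 7:50 AM on Jul 4.
Subtract 11 hours 35 minutes → departure 8:15 PM UTC on Jul 3.
San Teodoro is UTC+12:00: 8:15 PM + 12:00 = 8:15 AM on Jul 4.

8:15 AM on July 4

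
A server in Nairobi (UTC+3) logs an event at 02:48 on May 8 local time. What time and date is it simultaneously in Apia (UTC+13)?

12:48 on May 8

In UTC: 02:48 − 3:00 = 23:48 on May 7.
Apia is UTC+13:00: 23:48 + 13:00 = 12:48 on May 8.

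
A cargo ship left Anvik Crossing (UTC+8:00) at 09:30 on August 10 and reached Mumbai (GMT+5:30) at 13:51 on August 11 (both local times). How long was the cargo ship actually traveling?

30 hours 51 minutes

Departure in UTC: 09:30 − 8:00 = 01:30 on Aug 10.
Arrival in UTC: 13:51 − 5:30 = 08:21 on Aug 11.
Elapsed = 08:21 − 01:30 (+1 day) = 30 hours 51 minutes.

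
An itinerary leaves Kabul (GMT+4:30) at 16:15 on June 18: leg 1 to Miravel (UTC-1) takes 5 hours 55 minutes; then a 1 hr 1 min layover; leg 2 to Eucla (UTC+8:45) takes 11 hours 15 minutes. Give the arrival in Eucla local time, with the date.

14:41 on June 19

Convert departure to UTC: 16:15 − 4:30 = 11:45 UTC on Jun 18.
Add 5 hours and 55 minutes leg 1 → 17:40 UTC.
Add 1 hour 1 minute layover in Miravel → 18:41 UTC.
Add 11 hours and 15 minutes leg 2 → 05:56 UTC (Jun 19).
Eucla is UTC+8:45, so local arrival = 05:56 + 8:45 = 14:41 on Jun 19.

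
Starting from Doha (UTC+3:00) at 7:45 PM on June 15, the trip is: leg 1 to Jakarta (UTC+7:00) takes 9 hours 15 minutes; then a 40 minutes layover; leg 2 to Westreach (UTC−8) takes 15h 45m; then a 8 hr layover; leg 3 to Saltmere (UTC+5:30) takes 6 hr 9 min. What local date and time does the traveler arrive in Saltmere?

2:04 PM on June 17

Convert departure to UTC: 7:45 PM − 3:00 = 4:45 PM UTC on Jun 15.
Add 9 hours 15 minutes leg 1 → 2:00 AM UTC (Jun 16).
Add 40 minutes layover in Jakarta → 2:40 AM UTC.
Add 15 hours 45 minutes leg 2 → 6:25 PM UTC.
Add 8 hours layover in Westreach → 2:25 AM UTC (Jun 17).
Add 6 hours 9 minutes leg 3 → 8:34 AM UTC.
Saltmere is UTC+5:30, so local arrival = 8:34 AM + 5:30 = 2:04 PM on Jun 17.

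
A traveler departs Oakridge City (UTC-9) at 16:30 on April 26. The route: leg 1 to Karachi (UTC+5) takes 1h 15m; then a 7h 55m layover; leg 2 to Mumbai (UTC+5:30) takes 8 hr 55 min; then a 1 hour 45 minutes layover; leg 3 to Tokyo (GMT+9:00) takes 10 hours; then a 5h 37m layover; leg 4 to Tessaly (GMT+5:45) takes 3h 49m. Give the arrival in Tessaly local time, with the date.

22:31 on April 28

Convert departure to UTC: 16:30 + 9:00 = 01:30 UTC on Apr 27.
Add 1 hour 15 minutes leg 1 → 02:45 UTC.
Add 7 hours 55 minutes layover in Karachi → 10:40 UTC.
Add 8 hours and 55 minutes leg 2 → 19:35 UTC.
Add 1 hour 45 minutes layover in Mumbai → 21:20 UTC.
Add 10 hours leg 3 → 07:20 UTC (Apr 28).
Add 5 hours 37 minutes layover in Tokyo → 12:57 UTC.
Add 3 hours and 49 minutes leg 4 → 16:46 UTC.
Tessaly is UTC+5:45, so local arrival = 16:46 + 5:45 = 22:31 on Apr 28.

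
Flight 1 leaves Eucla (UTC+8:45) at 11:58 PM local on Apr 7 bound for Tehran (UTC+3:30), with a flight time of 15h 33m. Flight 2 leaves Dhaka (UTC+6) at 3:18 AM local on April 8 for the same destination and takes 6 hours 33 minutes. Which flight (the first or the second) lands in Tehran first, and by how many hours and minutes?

Flight 1 in UTC: 11:58 PM − 8:45 = 3:13 PM on Apr 7.
+15 hours and 33 minutes → arrive 6:46 AM UTC on Apr 8.
Flight 2 in UTC: 3:18 AM − 6:00 = 9:18 PM on Apr 7.
+6 hours and 33 minutes → arrive 3:51 AM UTC on Apr 8.
Flight 2 lands earlier by 2 hours 55 minutes.

the second, by 2 hours 55 minutes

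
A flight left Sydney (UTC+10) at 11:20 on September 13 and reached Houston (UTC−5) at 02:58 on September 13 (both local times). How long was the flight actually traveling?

Departure in UTC: 11:20 − 10:00 = 01:20 on Sep 13.
Arrival in UTC: 02:58 + 5:00 = 07:58 on Sep 13.
Elapsed = 07:58 − 01:20 = 6 hours 38 minutes.

6 hours 38 minutes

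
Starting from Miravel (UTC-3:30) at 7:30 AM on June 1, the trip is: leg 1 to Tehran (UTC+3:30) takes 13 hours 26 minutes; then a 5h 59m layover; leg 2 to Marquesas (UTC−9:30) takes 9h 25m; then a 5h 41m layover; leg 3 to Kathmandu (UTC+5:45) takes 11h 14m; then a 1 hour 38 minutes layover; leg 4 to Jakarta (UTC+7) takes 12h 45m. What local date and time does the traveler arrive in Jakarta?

6:08 AM on Jun 4

Convert departure to UTC: 7:30 AM + 3:30 = 11:00 AM UTC on Jun 1.
Add 13 hours and 26 minutes leg 1 → 12:26 AM UTC (Jun 2).
Add 5 hours and 59 minutes layover in Tehran → 6:25 AM UTC.
Add 9 hours and 25 minutes leg 2 → 3:50 PM UTC.
Add 5 hours 41 minutes layover in Marquesas → 9:31 PM UTC.
Add 11 hours and 14 minutes leg 3 → 8:45 AM UTC (Jun 3).
Add 1 hour and 38 minutes layover in Kathmandu → 10:23 AM UTC.
Add 12 hours and 45 minutes leg 4 → 11:08 PM UTC.
Jakarta is UTC+7:00, so local arrival = 11:08 PM + 7:00 = 6:08 AM on Jun 4.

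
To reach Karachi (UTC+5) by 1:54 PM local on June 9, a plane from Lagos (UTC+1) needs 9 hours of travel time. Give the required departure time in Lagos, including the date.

Target arrival in UTC: 1:54 PM − 5:00 = 8:54 AM on Jun 9.
Subtract 9 hours → departure 11:54 PM UTC on Jun 8.
Lagos is UTC+1:00: 11:54 PM + 1:00 = 12:54 AM on Jun 9.

12:54 AM on June 9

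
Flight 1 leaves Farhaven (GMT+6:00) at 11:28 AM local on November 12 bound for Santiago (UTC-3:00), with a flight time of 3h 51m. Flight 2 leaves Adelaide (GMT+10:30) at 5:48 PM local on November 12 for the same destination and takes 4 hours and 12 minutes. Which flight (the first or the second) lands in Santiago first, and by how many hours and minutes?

the first, by 2 hours 11 minutes

Flight 1 in UTC: 11:28 AM − 6:00 = 5:28 AM on Nov 12.
+3 hours and 51 minutes → arrive 9:19 AM UTC on Nov 12.
Flight 2 in UTC: 5:48 PM − 10:30 = 7:18 AM on Nov 12.
+4 hours and 12 minutes → arrive 11:30 AM UTC on Nov 12.
Flight 1 lands earlier by 2 hours 11 minutes.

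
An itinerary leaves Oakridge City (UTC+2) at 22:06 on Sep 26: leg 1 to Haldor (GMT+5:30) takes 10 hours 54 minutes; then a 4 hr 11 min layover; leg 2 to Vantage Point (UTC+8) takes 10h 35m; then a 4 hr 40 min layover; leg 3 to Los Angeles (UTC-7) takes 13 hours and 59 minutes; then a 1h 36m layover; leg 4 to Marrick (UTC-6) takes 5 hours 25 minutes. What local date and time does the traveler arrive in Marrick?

17:26 on September 28

Convert departure to UTC: 22:06 − 2:00 = 20:06 UTC on Sep 26.
Add 10 hours 54 minutes leg 1 → 07:00 UTC (Sep 27).
Add 4 hours 11 minutes layover in Haldor → 11:11 UTC.
Add 10 hours and 35 minutes leg 2 → 21:46 UTC.
Add 4 hours and 40 minutes layover in Vantage Point → 02:26 UTC (Sep 28).
Add 13 hours 59 minutes leg 3 → 16:25 UTC.
Add 1 hour 36 minutes layover in Los Angeles → 18:01 UTC.
Add 5 hours and 25 minutes leg 4 → 23:26 UTC.
Marrick is UTC−6:00, so local arrival = 23:26 − 6:00 = 17:26 on Sep 28.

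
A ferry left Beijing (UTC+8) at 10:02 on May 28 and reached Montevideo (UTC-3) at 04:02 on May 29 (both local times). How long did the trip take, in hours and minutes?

Departure in UTC: 10:02 − 8:00 = 02:02 on May 28.
Arrival in UTC: 04:02 + 3:00 = 07:02 on May 29.
Elapsed = 07:02 − 02:02 (+1 day) = 29 hours.

29 hours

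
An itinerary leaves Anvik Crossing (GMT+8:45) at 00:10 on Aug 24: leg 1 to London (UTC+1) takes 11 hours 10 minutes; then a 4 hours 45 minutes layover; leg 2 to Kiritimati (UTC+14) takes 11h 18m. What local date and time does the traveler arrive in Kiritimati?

Convert departure to UTC: 00:10 − 8:45 = 15:25 UTC on Aug 23.
Add 11 hours 10 minutes leg 1 → 02:35 UTC (Aug 24).
Add 4 hours and 45 minutes layover in London → 07:20 UTC.
Add 11 hours and 18 minutes leg 2 → 18:38 UTC.
Kiritimati is UTC+14:00, so local arrival = 18:38 + 14:00 = 08:38 on Aug 25.

08:38 on Aug 25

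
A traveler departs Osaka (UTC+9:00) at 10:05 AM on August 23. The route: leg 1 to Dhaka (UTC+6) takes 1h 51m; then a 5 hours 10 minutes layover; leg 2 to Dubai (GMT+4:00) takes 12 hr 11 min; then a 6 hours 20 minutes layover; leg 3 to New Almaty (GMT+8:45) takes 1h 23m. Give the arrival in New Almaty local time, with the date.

12:45 PM on August 24

Convert departure to UTC: 10:05 AM − 9:00 = 1:05 AM UTC on Aug 23.
Add 1 hour and 51 minutes leg 1 → 2:56 AM UTC.
Add 5 hours 10 minutes layover in Dhaka → 8:06 AM UTC.
Add 12 hours 11 minutes leg 2 → 8:17 PM UTC.
Add 6 hours 20 minutes layover in Dubai → 2:37 AM UTC (Aug 24).
Add 1 hour and 23 minutes leg 3 → 4:00 AM UTC.
New Almaty is UTC+8:45, so local arrival = 4:00 AM + 8:45 = 12:45 PM on Aug 24.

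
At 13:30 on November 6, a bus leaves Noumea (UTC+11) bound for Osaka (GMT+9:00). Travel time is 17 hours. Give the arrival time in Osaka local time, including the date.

Convert departure to UTC: 13:30 − 11:00 = 02:30 UTC on Nov 6.
Add 17 hours travel time → 19:30 UTC.
Osaka is UTC+9:00, so local arrival = 19:30 + 9:00 = 04:30 on Nov 7.

04:30 on November 7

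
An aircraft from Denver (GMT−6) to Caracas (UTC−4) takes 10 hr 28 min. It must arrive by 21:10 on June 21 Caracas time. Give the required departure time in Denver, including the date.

08:42 on June 21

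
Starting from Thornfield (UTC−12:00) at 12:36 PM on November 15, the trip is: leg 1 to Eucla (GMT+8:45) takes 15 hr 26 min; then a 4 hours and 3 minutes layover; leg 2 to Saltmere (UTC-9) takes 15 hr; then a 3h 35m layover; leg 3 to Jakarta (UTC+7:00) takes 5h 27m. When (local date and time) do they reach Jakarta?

Convert departure to UTC: 12:36 PM + 12:00 = 12:36 AM UTC on Nov 16.
Add 15 hours 26 minutes leg 1 → 4:02 PM UTC.
Add 4 hours 3 minutes layover in Eucla → 8:05 PM UTC.
Add 15 hours leg 2 → 11:05 AM UTC (Nov 17).
Add 3 hours 35 minutes layover in Saltmere → 2:40 PM UTC.
Add 5 hours and 27 minutes leg 3 → 8:07 PM UTC.
Jakarta is UTC+7:00, so local arrival = 8:07 PM + 7:00 = 3:07 AM on Nov 18.

3:07 AM on November 18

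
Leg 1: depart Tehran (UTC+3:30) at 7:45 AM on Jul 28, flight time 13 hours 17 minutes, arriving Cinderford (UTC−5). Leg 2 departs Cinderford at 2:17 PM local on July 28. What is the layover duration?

1 hour 45 minutes

Convert departure to UTC: 7:45 AM − 3:30 = 4:15 AM UTC on Jul 28.
Add 13 hours and 17 minutes flight time → 5:32 PM UTC.
Cinderford is UTC−5:00, so local arrival = 5:32 PM − 5:00 = 12:32 PM on Jul 28.
Layover = 2:17 PM − 12:32 PM = 1 hour 45 minutes.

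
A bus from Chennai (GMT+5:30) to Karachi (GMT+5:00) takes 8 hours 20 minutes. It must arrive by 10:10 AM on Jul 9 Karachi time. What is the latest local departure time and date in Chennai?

Target arrival in UTC: 10:10 AM − 5:00 = 5:10 AM on Jul 9.
Subtract 8 hours 20 minutes → departure 8:50 PM UTC on Jul 8.
Chennai is UTC+5:30: 8:50 PM + 5:30 = 2:20 AM on Jul 9.

2:20 AM on Jul 9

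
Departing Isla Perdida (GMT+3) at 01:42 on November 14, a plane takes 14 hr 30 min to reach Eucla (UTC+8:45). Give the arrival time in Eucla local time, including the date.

21:57 on November 14

Convert departure to UTC: 01:42 − 3:00 = 22:42 UTC on Nov 13.
Add 14 hours 30 minutes travel time → 13:12 UTC (Nov 14).
Eucla is UTC+8:45, so local arrival = 13:12 + 8:45 = 21:57 on Nov 14.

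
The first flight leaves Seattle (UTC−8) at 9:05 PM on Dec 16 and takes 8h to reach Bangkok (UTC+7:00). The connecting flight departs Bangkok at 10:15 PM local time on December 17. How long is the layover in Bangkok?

2 hours 10 minutes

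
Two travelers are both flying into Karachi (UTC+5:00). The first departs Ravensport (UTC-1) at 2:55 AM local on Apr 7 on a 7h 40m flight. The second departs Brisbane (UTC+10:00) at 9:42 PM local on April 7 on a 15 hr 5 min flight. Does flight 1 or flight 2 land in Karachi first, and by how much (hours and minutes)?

the first, by 15 hours 12 minutes

Flight 1 in UTC: 2:55 AM + 1:00 = 3:55 AM on Apr 7.
+7 hours and 40 minutes → arrive 11:35 AM UTC on Apr 7.
Flight 2 in UTC: 9:42 PM − 10:00 = 11:42 AM on Apr 7.
+15 hours and 5 minutes → arrive 2:47 AM UTC on Apr 8.
Flight 1 lands earlier by 15 hours 12 minutes.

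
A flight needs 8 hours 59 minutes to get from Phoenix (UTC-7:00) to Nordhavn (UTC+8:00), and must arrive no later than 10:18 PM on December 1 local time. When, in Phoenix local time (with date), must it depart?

Target arrival in UTC: 10:18 PM − 8:00 = 2:18 PM on Dec 1.
Subtract 8 hours 59 minutes → departure 5:19 AM UTC on Dec 1.
Phoenix is UTC−7:00: 5:19 AM − 7:00 = 10:19 PM on Nov 30.

10:19 PM on November 30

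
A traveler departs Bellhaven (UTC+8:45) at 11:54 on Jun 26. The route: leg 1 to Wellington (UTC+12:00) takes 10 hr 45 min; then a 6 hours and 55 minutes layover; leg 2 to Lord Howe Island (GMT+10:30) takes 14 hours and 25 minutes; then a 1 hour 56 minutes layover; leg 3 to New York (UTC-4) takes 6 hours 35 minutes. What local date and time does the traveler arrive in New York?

15:45 on Jun 27

Convert departure to UTC: 11:54 − 8:45 = 03:09 UTC on Jun 26.
Add 10 hours 45 minutes leg 1 → 13:54 UTC.
Add 6 hours and 55 minutes layover in Wellington → 20:49 UTC.
Add 14 hours and 25 minutes leg 2 → 11:14 UTC (Jun 27).
Add 1 hour and 56 minutes layover in Lord Howe Island → 13:10 UTC.
Add 6 hours and 35 minutes leg 3 → 19:45 UTC.
New York is UTC−4:00, so local arrival = 19:45 − 4:00 = 15:45 on Jun 27.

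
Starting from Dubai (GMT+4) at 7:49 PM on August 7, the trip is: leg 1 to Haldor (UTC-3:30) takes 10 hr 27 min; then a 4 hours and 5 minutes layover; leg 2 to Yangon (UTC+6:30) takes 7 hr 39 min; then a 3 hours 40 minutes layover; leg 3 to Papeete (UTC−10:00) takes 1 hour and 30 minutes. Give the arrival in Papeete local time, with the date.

9:10 AM on August 8

Convert departure to UTC: 7:49 PM − 4:00 = 3:49 PM UTC on Aug 7.
Add 10 hours 27 minutes leg 1 → 2:16 AM UTC (Aug 8).
Add 4 hours and 5 minutes layover in Haldor → 6:21 AM UTC.
Add 7 hours and 39 minutes leg 2 → 2:00 PM UTC.
Add 3 hours 40 minutes layover in Yangon → 5:40 PM UTC.
Add 1 hour 30 minutes leg 3 → 7:10 PM UTC.
Papeete is UTC−10:00, so local arrival = 7:10 PM − 10:00 = 9:10 AM on Aug 8.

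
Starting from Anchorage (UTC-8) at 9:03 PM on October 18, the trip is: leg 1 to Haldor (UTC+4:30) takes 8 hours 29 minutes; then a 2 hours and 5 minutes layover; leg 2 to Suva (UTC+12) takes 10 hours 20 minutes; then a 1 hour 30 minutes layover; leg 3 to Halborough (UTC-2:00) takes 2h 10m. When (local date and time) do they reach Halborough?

Convert departure to UTC: 9:03 PM + 8:00 = 5:03 AM UTC on Oct 19.
Add 8 hours 29 minutes leg 1 → 1:32 PM UTC.
Add 2 hours and 5 minutes layover in Haldor → 3:37 PM UTC.
Add 10 hours and 20 minutes leg 2 → 1:57 AM UTC (Oct 20).
Add 1 hour 30 minutes layover in Suva → 3:27 AM UTC.
Add 2 hours 10 minutes leg 3 → 5:37 AM UTC.
Halborough is UTC−2:00, so local arrival = 5:37 AM − 2:00 = 3:37 AM on Oct 20.

3:37 AM on Oct 20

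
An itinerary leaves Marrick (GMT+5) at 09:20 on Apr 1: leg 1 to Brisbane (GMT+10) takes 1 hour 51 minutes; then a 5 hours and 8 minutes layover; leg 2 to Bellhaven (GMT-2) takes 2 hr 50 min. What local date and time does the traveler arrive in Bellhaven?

12:09 on April 1

Convert departure to UTC: 09:20 − 5:00 = 04:20 UTC on Apr 1.
Add 1 hour and 51 minutes leg 1 → 06:11 UTC.
Add 5 hours 8 minutes layover in Brisbane → 11:19 UTC.
Add 2 hours 50 minutes leg 2 → 14:09 UTC.
Bellhaven is UTC−2:00, so local arrival = 14:09 − 2:00 = 12:09 on Apr 1.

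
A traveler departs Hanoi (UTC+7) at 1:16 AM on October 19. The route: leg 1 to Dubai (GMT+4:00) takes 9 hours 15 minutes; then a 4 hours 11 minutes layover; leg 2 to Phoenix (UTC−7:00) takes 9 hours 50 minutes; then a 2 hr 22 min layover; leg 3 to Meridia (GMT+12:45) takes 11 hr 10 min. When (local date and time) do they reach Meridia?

Convert departure to UTC: 1:16 AM − 7:00 = 6:16 PM UTC on Oct 18.
Add 9 hours and 15 minutes leg 1 → 3:31 AM UTC (Oct 19).
Add 4 hours and 11 minutes layover in Dubai → 7:42 AM UTC.
Add 9 hours and 50 minutes leg 2 → 5:32 PM UTC.
Add 2 hours and 22 minutes layover in Phoenix → 7:54 PM UTC.
Add 11 hours 10 minutes leg 3 → 7:04 AM UTC (Oct 20).
Meridia is UTC+12:45, so local arrival = 7:04 AM + 12:45 = 7:49 PM on Oct 20.

7:49 PM on October 20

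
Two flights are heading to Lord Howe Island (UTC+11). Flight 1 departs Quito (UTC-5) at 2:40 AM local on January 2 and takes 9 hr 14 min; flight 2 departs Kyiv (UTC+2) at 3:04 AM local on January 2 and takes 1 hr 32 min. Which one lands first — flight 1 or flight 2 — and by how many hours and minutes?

the second, by 14 hours 18 minutes

Flight 1 in UTC: 2:40 AM + 5:00 = 7:40 AM on Jan 2.
+9 hours 14 minutes → arrive 4:54 PM UTC on Jan 2.
Flight 2 in UTC: 3:04 AM − 2:00 = 1:04 AM on Jan 2.
+1 hour 32 minutes → arrive 2:36 AM UTC on Jan 2.
Flight 2 lands earlier by 14 hours 18 minutes.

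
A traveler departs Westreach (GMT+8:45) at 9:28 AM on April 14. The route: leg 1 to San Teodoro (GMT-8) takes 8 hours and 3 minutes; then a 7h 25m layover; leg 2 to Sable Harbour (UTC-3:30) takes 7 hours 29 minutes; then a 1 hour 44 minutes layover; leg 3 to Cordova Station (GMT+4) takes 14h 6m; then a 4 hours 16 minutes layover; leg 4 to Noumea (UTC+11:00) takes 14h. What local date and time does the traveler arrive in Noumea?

8:46 PM on Apr 16

Convert departure to UTC: 9:28 AM − 8:45 = 12:43 AM UTC on Apr 14.
Add 8 hours and 3 minutes leg 1 → 8:46 AM UTC.
Add 7 hours 25 minutes layover in San Teodoro → 4:11 PM UTC.
Add 7 hours and 29 minutes leg 2 → 11:40 PM UTC.
Add 1 hour 44 minutes layover in Sable Harbour → 1:24 AM UTC (Apr 15).
Add 14 hours 6 minutes leg 3 → 3:30 PM UTC.
Add 4 hours 16 minutes layover in Cordova Station → 7:46 PM UTC.
Add 14 hours leg 4 → 9:46 AM UTC (Apr 16).
Noumea is UTC+11:00, so local arrival = 9:46 AM + 11:00 = 8:46 PM on Apr 16.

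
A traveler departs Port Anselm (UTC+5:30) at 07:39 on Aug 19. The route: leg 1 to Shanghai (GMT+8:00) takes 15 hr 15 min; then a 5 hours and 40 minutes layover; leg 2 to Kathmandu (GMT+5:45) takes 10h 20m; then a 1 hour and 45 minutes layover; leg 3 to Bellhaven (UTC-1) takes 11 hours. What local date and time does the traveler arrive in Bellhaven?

Convert departure to UTC: 07:39 − 5:30 = 02:09 UTC on Aug 19.
Add 15 hours 15 minutes leg 1 → 17:24 UTC.
Add 5 hours and 40 minutes layover in Shanghai → 23:04 UTC.
Add 10 hours 20 minutes leg 2 → 09:24 UTC (Aug 20).
Add 1 hour 45 minutes layover in Kathmandu → 11:09 UTC.
Add 11 hours leg 3 → 22:09 UTC.
Bellhaven is UTC−1:00, so local arrival = 22:09 − 1:00 = 21:09 on Aug 20.

21:09 on Aug 20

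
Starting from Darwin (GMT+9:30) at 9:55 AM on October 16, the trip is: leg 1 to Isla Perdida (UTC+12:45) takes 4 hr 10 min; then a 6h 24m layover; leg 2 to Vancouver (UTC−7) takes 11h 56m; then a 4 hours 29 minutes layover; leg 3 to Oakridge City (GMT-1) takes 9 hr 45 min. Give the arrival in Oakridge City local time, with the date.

12:09 PM on Oct 17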